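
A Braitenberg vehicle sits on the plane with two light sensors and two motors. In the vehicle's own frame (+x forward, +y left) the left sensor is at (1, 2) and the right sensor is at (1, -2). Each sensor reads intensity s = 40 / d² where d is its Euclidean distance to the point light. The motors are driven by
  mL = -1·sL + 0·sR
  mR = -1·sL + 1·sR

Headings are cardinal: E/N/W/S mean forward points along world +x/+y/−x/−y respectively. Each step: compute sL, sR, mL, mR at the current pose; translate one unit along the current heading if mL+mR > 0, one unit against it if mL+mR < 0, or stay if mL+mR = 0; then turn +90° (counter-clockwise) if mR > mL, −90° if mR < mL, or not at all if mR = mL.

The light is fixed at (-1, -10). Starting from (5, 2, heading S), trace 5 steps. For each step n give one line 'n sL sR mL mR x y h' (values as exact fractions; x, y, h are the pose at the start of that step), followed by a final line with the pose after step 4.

0 8/37 40/137 -8/37 384/5069 5 2 S
1 20/137 4/17 -20/137 208/2329 5 3 E
2 8/41 8/49 -8/41 -64/2009 4 3 N
3 10/29 10/53 -10/29 -240/1537 4 2 W
4 8/37 40/137 -8/37 384/5069 5 2 S
final 5 3 E

n=0: pose=(5,2,S); sL=8/37, sR=40/137; mL=-8/37, mR=384/5069; mL+mR=-712/5069 → advance -1; mR−mL=40/137 → turn +1·90°
n=1: pose=(5,3,E); sL=20/137, sR=4/17; mL=-20/137, mR=208/2329; mL+mR=-132/2329 → advance -1; mR−mL=4/17 → turn +1·90°
n=2: pose=(4,3,N); sL=8/41, sR=8/49; mL=-8/41, mR=-64/2009; mL+mR=-456/2009 → advance -1; mR−mL=8/49 → turn +1·90°
n=3: pose=(4,2,W); sL=10/29, sR=10/53; mL=-10/29, mR=-240/1537; mL+mR=-770/1537 → advance -1; mR−mL=10/53 → turn +1·90°
n=4: pose=(5,2,S); sL=8/37, sR=40/137; mL=-8/37, mR=384/5069; mL+mR=-712/5069 → advance -1; mR−mL=40/137 → turn +1·90°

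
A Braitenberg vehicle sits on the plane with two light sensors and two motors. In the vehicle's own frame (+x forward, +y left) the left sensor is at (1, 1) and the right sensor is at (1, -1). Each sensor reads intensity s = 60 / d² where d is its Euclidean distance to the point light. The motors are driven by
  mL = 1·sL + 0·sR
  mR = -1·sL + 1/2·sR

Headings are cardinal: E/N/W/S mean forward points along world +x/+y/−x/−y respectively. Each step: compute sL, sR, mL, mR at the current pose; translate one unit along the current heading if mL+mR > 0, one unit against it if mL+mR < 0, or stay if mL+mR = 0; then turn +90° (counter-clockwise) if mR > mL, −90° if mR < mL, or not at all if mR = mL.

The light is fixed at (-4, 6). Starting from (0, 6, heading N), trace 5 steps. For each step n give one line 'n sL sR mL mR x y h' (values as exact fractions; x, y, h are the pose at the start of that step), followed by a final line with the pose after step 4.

n=0: pose=(0,6,N); sL=6, sR=30/13; mL=6, mR=-63/13; mL+mR=15/13 → advance +1; mR−mL=-141/13 → turn -1·90°
n=1: pose=(0,7,E); sL=60/29, sR=12/5; mL=60/29, mR=-126/145; mL+mR=6/5 → advance +1; mR−mL=-426/145 → turn -1·90°
n=2: pose=(1,7,S); sL=5/3, sR=15/4; mL=5/3, mR=5/24; mL+mR=15/8 → advance +1; mR−mL=-35/24 → turn -1·90°
n=3: pose=(1,6,W); sL=60/17, sR=60/17; mL=60/17, mR=-30/17; mL+mR=30/17 → advance +1; mR−mL=-90/17 → turn -1·90°
n=4: pose=(0,6,N); sL=6, sR=30/13; mL=6, mR=-63/13; mL+mR=15/13 → advance +1; mR−mL=-141/13 → turn -1·90°

0 6 30/13 6 -63/13 0 6 N
1 60/29 12/5 60/29 -126/145 0 7 E
2 5/3 15/4 5/3 5/24 1 7 S
3 60/17 60/17 60/17 -30/17 1 6 W
4 6 30/13 6 -63/13 0 6 N
final 0 7 E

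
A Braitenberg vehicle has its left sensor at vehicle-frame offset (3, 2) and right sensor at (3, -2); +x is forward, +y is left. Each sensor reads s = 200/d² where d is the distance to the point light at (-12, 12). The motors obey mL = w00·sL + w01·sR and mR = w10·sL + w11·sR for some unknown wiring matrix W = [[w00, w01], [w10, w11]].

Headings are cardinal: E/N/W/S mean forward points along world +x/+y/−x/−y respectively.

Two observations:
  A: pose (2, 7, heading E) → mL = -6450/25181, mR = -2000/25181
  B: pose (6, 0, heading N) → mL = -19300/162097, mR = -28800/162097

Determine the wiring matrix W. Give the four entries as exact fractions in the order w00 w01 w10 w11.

obs A: pose=(2,7,E) → sL=100/149, sR=100/169, mL=-6450/25181, mR=-2000/25181
obs B: pose=(6,0,N) → sL=200/337, sR=200/481, mL=-19300/162097, mR=-28800/162097
sensor matrix S = [[100/149, 100/169], [200/337, 200/481]]; det S = -22640000/313981889
solve [mL_A; mL_B] = S·[w00; w01] and [mR_A; mR_B] = S·[w10; w11]:
  w00 = 1/2, w01 = -1, w10 = -1, w11 = 1

1/2 -1 -1 1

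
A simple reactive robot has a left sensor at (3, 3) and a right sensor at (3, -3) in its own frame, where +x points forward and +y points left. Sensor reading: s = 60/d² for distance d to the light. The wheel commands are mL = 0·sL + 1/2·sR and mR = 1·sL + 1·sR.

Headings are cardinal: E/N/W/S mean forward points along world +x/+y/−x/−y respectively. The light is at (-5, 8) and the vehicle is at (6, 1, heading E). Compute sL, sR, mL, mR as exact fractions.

15/53 15/74 15/148 1905/3922

left sensor world pos  = (9, 4); dL² = 212
right sensor world pos = (9, -2); dR² = 296
sL = 60/212 = 15/53
sR = 60/296 = 15/74
mL = 0·sL + 1/2·sR = 15/148
mR = 1·sL + 1·sR = 1905/3922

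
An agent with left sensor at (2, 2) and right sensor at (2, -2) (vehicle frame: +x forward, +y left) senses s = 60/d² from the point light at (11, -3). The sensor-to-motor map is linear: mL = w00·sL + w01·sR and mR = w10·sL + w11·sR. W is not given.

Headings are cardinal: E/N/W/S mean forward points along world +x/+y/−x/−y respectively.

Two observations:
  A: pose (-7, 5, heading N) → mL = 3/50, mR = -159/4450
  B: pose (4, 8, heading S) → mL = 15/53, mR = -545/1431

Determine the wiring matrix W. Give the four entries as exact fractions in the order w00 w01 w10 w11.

obs A: pose=(-7,5,N) → sL=3/25, sR=15/89, mL=3/50, mR=-159/4450
obs B: pose=(4,8,S) → sL=30/53, sR=10/27, mL=15/53, mR=-545/1431
sensor matrix S = [[3/25, 15/89], [30/53, 10/27]]; det S = -10816/212265
solve [mL_A; mL_B] = S·[w00; w01] and [mR_A; mR_B] = S·[w10; w11]:
  w00 = 1/2, w01 = 0, w10 = -1, w11 = 1/2

1/2 0 -1 1/2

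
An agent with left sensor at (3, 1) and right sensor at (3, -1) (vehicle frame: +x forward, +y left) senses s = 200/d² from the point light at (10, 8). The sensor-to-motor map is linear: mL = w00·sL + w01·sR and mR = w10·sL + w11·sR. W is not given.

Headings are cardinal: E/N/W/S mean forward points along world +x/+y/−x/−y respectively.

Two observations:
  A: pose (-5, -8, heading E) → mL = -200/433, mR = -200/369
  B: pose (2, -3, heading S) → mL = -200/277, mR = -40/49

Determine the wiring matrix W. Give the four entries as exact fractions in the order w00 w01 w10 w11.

obs A: pose=(-5,-8,E) → sL=200/369, sR=200/433, mL=-200/433, mR=-200/369
obs B: pose=(2,-3,S) → sL=40/49, sR=200/277, mL=-200/277, mR=-40/49
sensor matrix S = [[200/369, 200/433], [40/49, 200/277]]; det S = 30976000/2168653221
solve [mL_A; mL_B] = S·[w00; w01] and [mR_A; mR_B] = S·[w10; w11]:
  w00 = 0, w01 = -1, w10 = -1, w11 = 0

0 -1 -1 0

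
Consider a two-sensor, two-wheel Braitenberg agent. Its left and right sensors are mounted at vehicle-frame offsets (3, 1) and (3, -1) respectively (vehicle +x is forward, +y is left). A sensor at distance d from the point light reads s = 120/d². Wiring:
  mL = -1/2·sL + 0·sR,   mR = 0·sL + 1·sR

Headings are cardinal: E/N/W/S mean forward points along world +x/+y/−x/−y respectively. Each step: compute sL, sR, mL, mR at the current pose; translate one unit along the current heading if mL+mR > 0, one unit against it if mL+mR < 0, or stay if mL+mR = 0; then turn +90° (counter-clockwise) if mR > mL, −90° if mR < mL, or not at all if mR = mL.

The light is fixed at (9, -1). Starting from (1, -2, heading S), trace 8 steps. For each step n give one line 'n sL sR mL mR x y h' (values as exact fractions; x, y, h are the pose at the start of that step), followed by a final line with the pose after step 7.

0 24/13 120/97 -12/13 120/97 1 -2 S
1 60/13 60/17 -30/13 60/17 1 -3 E
2 24/13 120/37 -12/13 120/37 2 -3 N
3 15/13 6/5 -15/26 6/5 2 -2 W
4 24/13 120/97 -12/13 120/97 1 -2 S
5 60/13 60/17 -30/13 60/17 1 -3 E
6 24/13 120/37 -12/13 120/37 2 -3 N
7 15/13 6/5 -15/26 6/5 2 -2 W
final 1 -2 S

n=0: pose=(1,-2,S); sL=24/13, sR=120/97; mL=-12/13, mR=120/97; mL+mR=396/1261 → advance +1; mR−mL=2724/1261 → turn +1·90°
n=1: pose=(1,-3,E); sL=60/13, sR=60/17; mL=-30/13, mR=60/17; mL+mR=270/221 → advance +1; mR−mL=1290/221 → turn +1·90°
n=2: pose=(2,-3,N); sL=24/13, sR=120/37; mL=-12/13, mR=120/37; mL+mR=1116/481 → advance +1; mR−mL=2004/481 → turn +1·90°
n=3: pose=(2,-2,W); sL=15/13, sR=6/5; mL=-15/26, mR=6/5; mL+mR=81/130 → advance +1; mR−mL=231/130 → turn +1·90°
n=4: pose=(1,-2,S); sL=24/13, sR=120/97; mL=-12/13, mR=120/97; mL+mR=396/1261 → advance +1; mR−mL=2724/1261 → turn +1·90°
n=5: pose=(1,-3,E); sL=60/13, sR=60/17; mL=-30/13, mR=60/17; mL+mR=270/221 → advance +1; mR−mL=1290/221 → turn +1·90°
n=6: pose=(2,-3,N); sL=24/13, sR=120/37; mL=-12/13, mR=120/37; mL+mR=1116/481 → advance +1; mR−mL=2004/481 → turn +1·90°
n=7: pose=(2,-2,W); sL=15/13, sR=6/5; mL=-15/26, mR=6/5; mL+mR=81/130 → advance +1; mR−mL=231/130 → turn +1·90°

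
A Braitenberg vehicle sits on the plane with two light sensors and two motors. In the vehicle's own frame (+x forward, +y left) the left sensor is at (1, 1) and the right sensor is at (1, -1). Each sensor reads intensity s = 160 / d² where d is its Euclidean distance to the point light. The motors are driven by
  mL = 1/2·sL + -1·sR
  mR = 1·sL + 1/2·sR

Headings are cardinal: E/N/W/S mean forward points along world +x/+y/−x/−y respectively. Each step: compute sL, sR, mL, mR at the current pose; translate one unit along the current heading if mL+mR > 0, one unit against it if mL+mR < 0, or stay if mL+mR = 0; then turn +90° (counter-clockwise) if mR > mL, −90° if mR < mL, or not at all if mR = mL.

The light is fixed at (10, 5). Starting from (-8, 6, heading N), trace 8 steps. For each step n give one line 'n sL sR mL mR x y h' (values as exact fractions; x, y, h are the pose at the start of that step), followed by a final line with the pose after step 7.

0 32/73 160/293 -6992/21389 15216/21389 -8 6 N
1 80/181 16/37 -1416/6697 4408/6697 -8 7 W
2 32/65 160/401 -3984/26065 18032/26065 -9 7 S
3 20/41 40/81 -830/3321 2440/3321 -9 6 E
4 32/73 160/293 -6992/21389 15216/21389 -8 6 N
5 80/181 16/37 -1416/6697 4408/6697 -8 7 W
6 32/65 160/401 -3984/26065 18032/26065 -9 7 S
7 20/41 40/81 -830/3321 2440/3321 -9 6 E
final -8 6 N

n=0: pose=(-8,6,N); sL=32/73, sR=160/293; mL=-6992/21389, mR=15216/21389; mL+mR=8224/21389 → advance +1; mR−mL=22208/21389 → turn +1·90°
n=1: pose=(-8,7,W); sL=80/181, sR=16/37; mL=-1416/6697, mR=4408/6697; mL+mR=2992/6697 → advance +1; mR−mL=5824/6697 → turn +1·90°
n=2: pose=(-9,7,S); sL=32/65, sR=160/401; mL=-3984/26065, mR=18032/26065; mL+mR=14048/26065 → advance +1; mR−mL=22016/26065 → turn +1·90°
n=3: pose=(-9,6,E); sL=20/41, sR=40/81; mL=-830/3321, mR=2440/3321; mL+mR=1610/3321 → advance +1; mR−mL=1090/1107 → turn +1·90°
n=4: pose=(-8,6,N); sL=32/73, sR=160/293; mL=-6992/21389, mR=15216/21389; mL+mR=8224/21389 → advance +1; mR−mL=22208/21389 → turn +1·90°
n=5: pose=(-8,7,W); sL=80/181, sR=16/37; mL=-1416/6697, mR=4408/6697; mL+mR=2992/6697 → advance +1; mR−mL=5824/6697 → turn +1·90°
n=6: pose=(-9,7,S); sL=32/65, sR=160/401; mL=-3984/26065, mR=18032/26065; mL+mR=14048/26065 → advance +1; mR−mL=22016/26065 → turn +1·90°
n=7: pose=(-9,6,E); sL=20/41, sR=40/81; mL=-830/3321, mR=2440/3321; mL+mR=1610/3321 → advance +1; mR−mL=1090/1107 → turn +1·90°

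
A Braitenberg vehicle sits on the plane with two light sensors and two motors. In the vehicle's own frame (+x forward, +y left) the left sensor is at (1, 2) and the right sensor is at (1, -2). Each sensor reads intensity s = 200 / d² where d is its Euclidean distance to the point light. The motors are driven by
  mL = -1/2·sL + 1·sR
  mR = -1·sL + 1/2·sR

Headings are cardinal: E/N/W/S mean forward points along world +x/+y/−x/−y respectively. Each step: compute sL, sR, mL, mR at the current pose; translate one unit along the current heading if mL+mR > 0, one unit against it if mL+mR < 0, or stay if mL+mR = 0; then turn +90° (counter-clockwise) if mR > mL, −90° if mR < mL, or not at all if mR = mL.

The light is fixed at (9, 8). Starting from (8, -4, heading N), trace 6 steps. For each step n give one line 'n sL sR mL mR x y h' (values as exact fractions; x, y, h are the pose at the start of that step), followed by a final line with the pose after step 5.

n=0: pose=(8,-4,N); sL=20/13, sR=100/61; mL=690/793, mR=-570/793; mL+mR=120/793 → advance +1; mR−mL=-1260/793 → turn -1·90°
n=1: pose=(8,-3,E); sL=200/81, sR=200/169; mL=-700/13689, mR=-25700/13689; mL+mR=-8800/4563 → advance -1; mR−mL=-25000/13689 → turn -1·90°
n=2: pose=(7,-3,S); sL=25/18, sR=5/4; mL=5/9, mR=-55/72; mL+mR=-5/24 → advance -1; mR−mL=-95/72 → turn -1·90°
n=3: pose=(7,-2,W); sL=200/153, sR=200/73; mL=23300/11169, mR=700/11169; mL+mR=8000/3723 → advance +1; mR−mL=-22600/11169 → turn -1·90°
n=4: pose=(6,-2,N); sL=100/53, sR=100/41; mL=3250/2173, mR=-1450/2173; mL+mR=1800/2173 → advance +1; mR−mL=-4700/2173 → turn -1·90°
n=5: pose=(6,-1,E); sL=200/53, sR=8/5; mL=-76/265, mR=-788/265; mL+mR=-864/265 → advance -1; mR−mL=-712/265 → turn -1·90°

0 20/13 100/61 690/793 -570/793 8 -4 N
1 200/81 200/169 -700/13689 -25700/13689 8 -3 E
2 25/18 5/4 5/9 -55/72 7 -3 S
3 200/153 200/73 23300/11169 700/11169 7 -2 W
4 100/53 100/41 3250/2173 -1450/2173 6 -2 N
5 200/53 8/5 -76/265 -788/265 6 -1 E
final 5 -1 S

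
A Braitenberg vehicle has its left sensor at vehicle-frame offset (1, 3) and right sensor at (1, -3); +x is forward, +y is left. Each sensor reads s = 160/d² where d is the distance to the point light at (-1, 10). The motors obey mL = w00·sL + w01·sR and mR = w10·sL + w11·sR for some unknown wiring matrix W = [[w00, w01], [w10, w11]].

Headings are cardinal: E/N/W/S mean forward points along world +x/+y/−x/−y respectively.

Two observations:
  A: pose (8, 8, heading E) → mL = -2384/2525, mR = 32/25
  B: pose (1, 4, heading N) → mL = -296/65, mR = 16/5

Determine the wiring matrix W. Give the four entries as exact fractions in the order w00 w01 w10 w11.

obs A: pose=(8,8,E) → sL=160/101, sR=32/25, mL=-2384/2525, mR=32/25
obs B: pose=(1,4,N) → sL=80/13, sR=16/5, mL=-296/65, mR=16/5
sensor matrix S = [[160/101, 32/25], [80/13, 16/5]]; det S = -18432/6565
solve [mL_A; mL_B] = S·[w00; w01] and [mR_A; mR_B] = S·[w10; w11]:
  w00 = -1, w01 = 1/2, w10 = 0, w11 = 1

-1 1/2 0 1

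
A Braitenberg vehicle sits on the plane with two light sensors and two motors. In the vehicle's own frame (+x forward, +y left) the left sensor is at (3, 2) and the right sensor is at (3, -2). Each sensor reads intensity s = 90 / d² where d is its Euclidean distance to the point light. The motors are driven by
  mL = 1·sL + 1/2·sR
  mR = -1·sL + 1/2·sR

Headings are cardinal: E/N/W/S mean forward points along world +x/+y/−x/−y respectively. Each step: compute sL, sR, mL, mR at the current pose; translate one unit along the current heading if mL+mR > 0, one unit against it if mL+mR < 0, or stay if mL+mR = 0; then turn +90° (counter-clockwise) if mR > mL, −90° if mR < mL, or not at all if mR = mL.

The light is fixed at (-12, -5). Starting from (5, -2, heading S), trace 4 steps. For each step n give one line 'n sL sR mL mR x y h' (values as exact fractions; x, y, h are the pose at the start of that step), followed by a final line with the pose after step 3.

0 90/361 2/5 811/1805 -89/1805 5 -2 S
1 45/98 45/106 6975/10388 -2565/10388 5 -3 W
2 90/221 90/349 41355/77129 -21465/77129 4 -3 N
3 45/193 45/181 24975/69866 -7605/69866 4 -2 E
final 5 -2 S

n=0: pose=(5,-2,S); sL=90/361, sR=2/5; mL=811/1805, mR=-89/1805; mL+mR=2/5 → advance +1; mR−mL=-180/361 → turn -1·90°
n=1: pose=(5,-3,W); sL=45/98, sR=45/106; mL=6975/10388, mR=-2565/10388; mL+mR=45/106 → advance +1; mR−mL=-45/49 → turn -1·90°
n=2: pose=(4,-3,N); sL=90/221, sR=90/349; mL=41355/77129, mR=-21465/77129; mL+mR=90/349 → advance +1; mR−mL=-180/221 → turn -1·90°
n=3: pose=(4,-2,E); sL=45/193, sR=45/181; mL=24975/69866, mR=-7605/69866; mL+mR=45/181 → advance +1; mR−mL=-90/193 → turn -1·90°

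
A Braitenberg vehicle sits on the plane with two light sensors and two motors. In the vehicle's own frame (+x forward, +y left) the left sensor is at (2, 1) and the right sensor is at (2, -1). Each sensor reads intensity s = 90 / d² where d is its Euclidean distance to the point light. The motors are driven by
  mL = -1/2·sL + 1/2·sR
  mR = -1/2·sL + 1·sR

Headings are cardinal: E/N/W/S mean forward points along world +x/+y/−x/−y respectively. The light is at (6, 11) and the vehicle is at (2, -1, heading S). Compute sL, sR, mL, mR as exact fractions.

18/41 90/221 -144/9061 1701/9061

left sensor world pos  = (3, -3); dL² = 205
right sensor world pos = (1, -3); dR² = 221
sL = 90/205 = 18/41
sR = 90/221 = 90/221
mL = -1/2·sL + 1/2·sR = -144/9061
mR = -1/2·sL + 1·sR = 1701/9061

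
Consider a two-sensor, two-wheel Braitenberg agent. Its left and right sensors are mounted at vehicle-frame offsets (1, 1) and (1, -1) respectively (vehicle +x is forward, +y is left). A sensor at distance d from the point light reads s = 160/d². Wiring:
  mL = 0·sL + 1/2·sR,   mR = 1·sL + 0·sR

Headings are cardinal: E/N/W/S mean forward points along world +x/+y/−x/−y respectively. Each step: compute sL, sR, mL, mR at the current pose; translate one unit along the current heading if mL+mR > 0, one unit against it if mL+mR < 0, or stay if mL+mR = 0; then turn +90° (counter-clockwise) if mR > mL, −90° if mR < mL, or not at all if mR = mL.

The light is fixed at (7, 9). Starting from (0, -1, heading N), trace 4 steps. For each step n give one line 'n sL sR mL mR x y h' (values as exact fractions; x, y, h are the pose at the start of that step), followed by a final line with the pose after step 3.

n=0: pose=(0,-1,N); sL=32/29, sR=160/117; mL=80/117, mR=32/29; mL+mR=6064/3393 → advance +1; mR−mL=1424/3393 → turn +1·90°
n=1: pose=(0,0,W); sL=40/41, sR=5/4; mL=5/8, mR=40/41; mL+mR=525/328 → advance +1; mR−mL=115/328 → turn +1·90°
n=2: pose=(-1,0,S); sL=160/149, sR=160/181; mL=80/181, mR=160/149; mL+mR=40880/26969 → advance +1; mR−mL=17040/26969 → turn +1·90°
n=3: pose=(-1,-1,E); sL=16/13, sR=16/17; mL=8/17, mR=16/13; mL+mR=376/221 → advance +1; mR−mL=168/221 → turn +1·90°

0 32/29 160/117 80/117 32/29 0 -1 N
1 40/41 5/4 5/8 40/41 0 0 W
2 160/149 160/181 80/181 160/149 -1 0 S
3 16/13 16/17 8/17 16/13 -1 -1 E
final 0 -1 N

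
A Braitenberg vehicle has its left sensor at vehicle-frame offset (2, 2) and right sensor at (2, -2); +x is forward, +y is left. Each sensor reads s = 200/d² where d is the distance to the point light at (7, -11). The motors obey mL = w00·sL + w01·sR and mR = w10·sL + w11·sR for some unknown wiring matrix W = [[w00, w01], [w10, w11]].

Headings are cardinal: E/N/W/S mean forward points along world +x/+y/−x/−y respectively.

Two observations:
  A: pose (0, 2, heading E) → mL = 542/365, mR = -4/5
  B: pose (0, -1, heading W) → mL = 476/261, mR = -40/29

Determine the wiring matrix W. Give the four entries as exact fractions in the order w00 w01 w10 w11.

1 1/2 -1 0

obs A: pose=(0,2,E) → sL=4/5, sR=100/73, mL=542/365, mR=-4/5
obs B: pose=(0,-1,W) → sL=40/29, sR=8/9, mL=476/261, mR=-40/29
sensor matrix S = [[4/5, 100/73], [40/29, 8/9]]; det S = -112256/95265
solve [mL_A; mL_B] = S·[w00; w01] and [mR_A; mR_B] = S·[w10; w11]:
  w00 = 1, w01 = 1/2, w10 = -1, w11 = 0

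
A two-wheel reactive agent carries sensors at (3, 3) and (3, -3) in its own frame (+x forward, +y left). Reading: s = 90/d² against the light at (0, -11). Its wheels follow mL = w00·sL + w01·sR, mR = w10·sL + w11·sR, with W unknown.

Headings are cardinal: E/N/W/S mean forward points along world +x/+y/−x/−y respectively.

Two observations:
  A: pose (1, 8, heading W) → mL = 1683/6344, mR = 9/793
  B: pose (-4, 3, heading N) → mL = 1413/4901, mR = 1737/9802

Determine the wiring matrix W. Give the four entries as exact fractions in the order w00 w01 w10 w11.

1/2 1/2 -1/2 1

obs A: pose=(1,8,W) → sL=9/26, sR=45/244, mL=1683/6344, mR=9/793
obs B: pose=(-4,3,N) → sL=45/169, sR=9/29, mL=1413/4901, mR=1737/9802
sensor matrix S = [[9/26, 45/244], [45/169, 9/29]]; det S = 69741/1195844
solve [mL_A; mL_B] = S·[w00; w01] and [mR_A; mR_B] = S·[w10; w11]:
  w00 = 1/2, w01 = 1/2, w10 = -1/2, w11 = 1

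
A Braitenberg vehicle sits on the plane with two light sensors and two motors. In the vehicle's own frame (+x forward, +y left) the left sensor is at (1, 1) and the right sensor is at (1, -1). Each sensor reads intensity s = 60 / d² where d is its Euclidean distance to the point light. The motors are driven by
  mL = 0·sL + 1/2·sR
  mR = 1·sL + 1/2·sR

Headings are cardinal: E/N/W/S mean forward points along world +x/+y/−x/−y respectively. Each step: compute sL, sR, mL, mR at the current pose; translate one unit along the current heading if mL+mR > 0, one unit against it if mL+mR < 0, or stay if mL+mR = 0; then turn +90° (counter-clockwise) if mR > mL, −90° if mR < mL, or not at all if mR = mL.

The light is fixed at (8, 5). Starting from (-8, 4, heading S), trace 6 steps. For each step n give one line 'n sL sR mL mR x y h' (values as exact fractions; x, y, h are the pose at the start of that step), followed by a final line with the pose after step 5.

n=0: pose=(-8,4,S); sL=60/229, sR=60/293; mL=30/293, mR=24450/67097; mL+mR=31320/67097 → advance +1; mR−mL=60/229 → turn +1·90°
n=1: pose=(-8,3,E); sL=30/113, sR=10/39; mL=5/39, mR=1735/4407; mL+mR=2300/4407 → advance +1; mR−mL=30/113 → turn +1·90°
n=2: pose=(-7,3,N); sL=60/257, sR=60/197; mL=30/197, mR=19530/50629; mL+mR=27240/50629 → advance +1; mR−mL=60/257 → turn +1·90°
n=3: pose=(-7,4,W); sL=3/13, sR=15/64; mL=15/128, mR=579/1664; mL+mR=387/832 → advance +1; mR−mL=3/13 → turn +1·90°
n=4: pose=(-8,4,S); sL=60/229, sR=60/293; mL=30/293, mR=24450/67097; mL+mR=31320/67097 → advance +1; mR−mL=60/229 → turn +1·90°
n=5: pose=(-8,3,E); sL=30/113, sR=10/39; mL=5/39, mR=1735/4407; mL+mR=2300/4407 → advance +1; mR−mL=30/113 → turn +1·90°

0 60/229 60/293 30/293 24450/67097 -8 4 S
1 30/113 10/39 5/39 1735/4407 -8 3 E
2 60/257 60/197 30/197 19530/50629 -7 3 N
3 3/13 15/64 15/128 579/1664 -7 4 W
4 60/229 60/293 30/293 24450/67097 -8 4 S
5 30/113 10/39 5/39 1735/4407 -8 3 E
final -7 3 N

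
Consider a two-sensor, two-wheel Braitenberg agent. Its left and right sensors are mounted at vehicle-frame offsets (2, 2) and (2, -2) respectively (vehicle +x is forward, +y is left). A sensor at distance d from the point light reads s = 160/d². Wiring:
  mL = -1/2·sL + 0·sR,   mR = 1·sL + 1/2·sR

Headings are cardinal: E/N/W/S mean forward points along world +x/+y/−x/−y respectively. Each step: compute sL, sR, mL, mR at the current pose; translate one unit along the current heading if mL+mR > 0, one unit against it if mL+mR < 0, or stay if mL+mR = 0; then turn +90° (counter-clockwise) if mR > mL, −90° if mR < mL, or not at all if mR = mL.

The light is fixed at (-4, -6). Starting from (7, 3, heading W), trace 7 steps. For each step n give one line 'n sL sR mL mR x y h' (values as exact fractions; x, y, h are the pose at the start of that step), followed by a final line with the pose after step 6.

n=0: pose=(7,3,W); sL=16/13, sR=80/101; mL=-8/13, mR=2136/1313; mL+mR=1328/1313 → advance +1; mR−mL=2944/1313 → turn +1·90°
n=1: pose=(6,3,S); sL=160/193, sR=160/113; mL=-80/193, mR=33520/21809; mL+mR=24480/21809 → advance +1; mR−mL=42560/21809 → turn +1·90°
n=2: pose=(6,2,E); sL=40/61, sR=8/9; mL=-20/61, mR=604/549; mL+mR=424/549 → advance +1; mR−mL=784/549 → turn +1·90°
n=3: pose=(7,2,N); sL=160/181, sR=160/269; mL=-80/181, mR=57520/48689; mL+mR=36000/48689 → advance +1; mR−mL=79040/48689 → turn +1·90°
n=4: pose=(7,3,W); sL=16/13, sR=80/101; mL=-8/13, mR=2136/1313; mL+mR=1328/1313 → advance +1; mR−mL=2944/1313 → turn +1·90°
n=5: pose=(6,3,S); sL=160/193, sR=160/113; mL=-80/193, mR=33520/21809; mL+mR=24480/21809 → advance +1; mR−mL=42560/21809 → turn +1·90°
n=6: pose=(6,2,E); sL=40/61, sR=8/9; mL=-20/61, mR=604/549; mL+mR=424/549 → advance +1; mR−mL=784/549 → turn +1·90°

0 16/13 80/101 -8/13 2136/1313 7 3 W
1 160/193 160/113 -80/193 33520/21809 6 3 S
2 40/61 8/9 -20/61 604/549 6 2 E
3 160/181 160/269 -80/181 57520/48689 7 2 N
4 16/13 80/101 -8/13 2136/1313 7 3 W
5 160/193 160/113 -80/193 33520/21809 6 3 S
6 40/61 8/9 -20/61 604/549 6 2 E
final 7 2 N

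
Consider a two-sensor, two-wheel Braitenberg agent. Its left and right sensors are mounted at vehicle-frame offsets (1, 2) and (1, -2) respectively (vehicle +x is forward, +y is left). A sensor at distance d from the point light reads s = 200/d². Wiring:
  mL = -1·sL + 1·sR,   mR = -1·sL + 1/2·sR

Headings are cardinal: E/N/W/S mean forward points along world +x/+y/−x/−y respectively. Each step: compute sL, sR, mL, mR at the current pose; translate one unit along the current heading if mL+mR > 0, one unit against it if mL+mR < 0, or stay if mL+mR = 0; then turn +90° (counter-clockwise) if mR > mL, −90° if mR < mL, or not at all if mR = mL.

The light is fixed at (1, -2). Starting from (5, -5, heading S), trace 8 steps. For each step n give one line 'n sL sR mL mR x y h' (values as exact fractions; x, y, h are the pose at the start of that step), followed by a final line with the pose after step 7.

n=0: pose=(5,-5,S); sL=50/13, sR=10; mL=80/13, mR=15/13; mL+mR=95/13 → advance +1; mR−mL=-5 → turn -1·90°
n=1: pose=(5,-6,W); sL=40/9, sR=200/13; mL=1280/117, mR=380/117; mL+mR=1660/117 → advance +1; mR−mL=-100/13 → turn -1·90°
n=2: pose=(4,-6,N); sL=20, sR=100/17; mL=-240/17, mR=-290/17; mL+mR=-530/17 → advance -1; mR−mL=-50/17 → turn -1·90°
n=3: pose=(4,-7,E); sL=8, sR=40/13; mL=-64/13, mR=-84/13; mL+mR=-148/13 → advance -1; mR−mL=-20/13 → turn -1·90°
n=4: pose=(3,-7,S); sL=50/13, sR=50/9; mL=200/117, mR=-125/117; mL+mR=25/39 → advance +1; mR−mL=-25/9 → turn -1·90°
n=5: pose=(3,-8,W); sL=40/13, sR=200/17; mL=1920/221, mR=620/221; mL+mR=2540/221 → advance +1; mR−mL=-100/17 → turn -1·90°
n=6: pose=(2,-8,N); sL=100/13, sR=100/17; mL=-400/221, mR=-1050/221; mL+mR=-1450/221 → advance -1; mR−mL=-50/17 → turn -1·90°
n=7: pose=(2,-9,E); sL=200/29, sR=40/17; mL=-2240/493, mR=-2820/493; mL+mR=-5060/493 → advance -1; mR−mL=-20/17 → turn -1·90°

0 50/13 10 80/13 15/13 5 -5 S
1 40/9 200/13 1280/117 380/117 5 -6 W
2 20 100/17 -240/17 -290/17 4 -6 N
3 8 40/13 -64/13 -84/13 4 -7 E
4 50/13 50/9 200/117 -125/117 3 -7 S
5 40/13 200/17 1920/221 620/221 3 -8 W
6 100/13 100/17 -400/221 -1050/221 2 -8 N
7 200/29 40/17 -2240/493 -2820/493 2 -9 E
final 1 -9 S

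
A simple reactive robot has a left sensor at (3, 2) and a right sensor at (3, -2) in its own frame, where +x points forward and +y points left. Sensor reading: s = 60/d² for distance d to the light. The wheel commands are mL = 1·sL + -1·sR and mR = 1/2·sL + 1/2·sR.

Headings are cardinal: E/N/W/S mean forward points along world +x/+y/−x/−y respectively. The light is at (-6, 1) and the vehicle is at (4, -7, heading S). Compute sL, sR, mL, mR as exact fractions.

12/53 12/37 -192/1961 540/1961

left sensor world pos  = (6, -10); dL² = 265
right sensor world pos = (2, -10); dR² = 185
sL = 60/265 = 12/53
sR = 60/185 = 12/37
mL = 1·sL + -1·sR = -192/1961
mR = 1/2·sL + 1/2·sR = 540/1961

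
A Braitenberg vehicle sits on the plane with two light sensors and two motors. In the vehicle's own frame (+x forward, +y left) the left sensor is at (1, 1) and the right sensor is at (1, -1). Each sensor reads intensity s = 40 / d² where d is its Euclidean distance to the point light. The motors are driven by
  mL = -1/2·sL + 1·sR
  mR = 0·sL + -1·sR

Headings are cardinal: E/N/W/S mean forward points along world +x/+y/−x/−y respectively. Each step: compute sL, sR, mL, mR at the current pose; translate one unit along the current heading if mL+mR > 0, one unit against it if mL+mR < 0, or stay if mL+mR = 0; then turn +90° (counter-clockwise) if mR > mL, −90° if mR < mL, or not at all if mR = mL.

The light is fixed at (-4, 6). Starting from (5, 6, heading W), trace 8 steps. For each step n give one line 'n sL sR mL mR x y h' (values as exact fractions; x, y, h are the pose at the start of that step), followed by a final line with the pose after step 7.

0 8/13 8/13 4/13 -8/13 5 6 W
1 20/41 20/61 210/2501 -20/61 6 6 N
2 40/121 8/25 468/3025 -8/25 6 5 E
3 5/13 10/17 175/442 -10/17 5 5 S
4 8/13 8/13 4/13 -8/13 5 6 W
5 20/41 20/61 210/2501 -20/61 6 6 N
6 40/121 8/25 468/3025 -8/25 6 5 E
7 5/13 10/17 175/442 -10/17 5 5 S
final 5 6 W

n=0: pose=(5,6,W); sL=8/13, sR=8/13; mL=4/13, mR=-8/13; mL+mR=-4/13 → advance -1; mR−mL=-12/13 → turn -1·90°
n=1: pose=(6,6,N); sL=20/41, sR=20/61; mL=210/2501, mR=-20/61; mL+mR=-10/41 → advance -1; mR−mL=-1030/2501 → turn -1·90°
n=2: pose=(6,5,E); sL=40/121, sR=8/25; mL=468/3025, mR=-8/25; mL+mR=-20/121 → advance -1; mR−mL=-1436/3025 → turn -1·90°
n=3: pose=(5,5,S); sL=5/13, sR=10/17; mL=175/442, mR=-10/17; mL+mR=-5/26 → advance -1; mR−mL=-435/442 → turn -1·90°
n=4: pose=(5,6,W); sL=8/13, sR=8/13; mL=4/13, mR=-8/13; mL+mR=-4/13 → advance -1; mR−mL=-12/13 → turn -1·90°
n=5: pose=(6,6,N); sL=20/41, sR=20/61; mL=210/2501, mR=-20/61; mL+mR=-10/41 → advance -1; mR−mL=-1030/2501 → turn -1·90°
n=6: pose=(6,5,E); sL=40/121, sR=8/25; mL=468/3025, mR=-8/25; mL+mR=-20/121 → advance -1; mR−mL=-1436/3025 → turn -1·90°
n=7: pose=(5,5,S); sL=5/13, sR=10/17; mL=175/442, mR=-10/17; mL+mR=-5/26 → advance -1; mR−mL=-435/442 → turn -1·90°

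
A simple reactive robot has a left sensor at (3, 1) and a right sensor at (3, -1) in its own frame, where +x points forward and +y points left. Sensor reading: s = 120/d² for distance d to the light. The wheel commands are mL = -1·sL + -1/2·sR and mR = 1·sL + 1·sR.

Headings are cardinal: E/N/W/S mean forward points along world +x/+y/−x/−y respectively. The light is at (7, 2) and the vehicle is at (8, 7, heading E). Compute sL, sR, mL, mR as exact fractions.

left sensor world pos  = (11, 8); dL² = 52
right sensor world pos = (11, 6); dR² = 32
sL = 120/52 = 30/13
sR = 120/32 = 15/4
mL = -1·sL + -1/2·sR = -435/104
mR = 1·sL + 1·sR = 315/52

30/13 15/4 -435/104 315/52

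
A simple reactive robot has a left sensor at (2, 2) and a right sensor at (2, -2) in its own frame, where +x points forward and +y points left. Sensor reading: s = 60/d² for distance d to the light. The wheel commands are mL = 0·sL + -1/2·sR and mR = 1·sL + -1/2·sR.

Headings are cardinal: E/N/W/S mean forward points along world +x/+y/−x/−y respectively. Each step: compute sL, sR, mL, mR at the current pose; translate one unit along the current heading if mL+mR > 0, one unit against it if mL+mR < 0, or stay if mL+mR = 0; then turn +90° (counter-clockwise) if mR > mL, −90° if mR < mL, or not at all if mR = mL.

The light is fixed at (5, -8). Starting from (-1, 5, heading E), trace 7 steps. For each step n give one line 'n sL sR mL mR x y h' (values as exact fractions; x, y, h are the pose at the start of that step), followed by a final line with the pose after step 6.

0 60/241 60/137 -30/137 990/33017 -1 5 E
1 10/51 6/25 -3/25 97/1275 -2 5 N
2 60/181 60/277 -30/277 11190/50137 -2 4 W
3 15/34 3/10 -3/20 99/340 -3 4 S
4 12/41 20/39 -10/39 58/1599 -3 3 E
5 6/29 30/109 -15/109 219/3161 -4 3 N
6 12/37 12/53 -6/53 414/1961 -4 2 W
final -5 2 S

n=0: pose=(-1,5,E); sL=60/241, sR=60/137; mL=-30/137, mR=990/33017; mL+mR=-6240/33017 → advance -1; mR−mL=60/241 → turn +1·90°
n=1: pose=(-2,5,N); sL=10/51, sR=6/25; mL=-3/25, mR=97/1275; mL+mR=-56/1275 → advance -1; mR−mL=10/51 → turn +1·90°
n=2: pose=(-2,4,W); sL=60/181, sR=60/277; mL=-30/277, mR=11190/50137; mL+mR=5760/50137 → advance +1; mR−mL=60/181 → turn +1·90°
n=3: pose=(-3,4,S); sL=15/34, sR=3/10; mL=-3/20, mR=99/340; mL+mR=12/85 → advance +1; mR−mL=15/34 → turn +1·90°
n=4: pose=(-3,3,E); sL=12/41, sR=20/39; mL=-10/39, mR=58/1599; mL+mR=-352/1599 → advance -1; mR−mL=12/41 → turn +1·90°
n=5: pose=(-4,3,N); sL=6/29, sR=30/109; mL=-15/109, mR=219/3161; mL+mR=-216/3161 → advance -1; mR−mL=6/29 → turn +1·90°
n=6: pose=(-4,2,W); sL=12/37, sR=12/53; mL=-6/53, mR=414/1961; mL+mR=192/1961 → advance +1; mR−mL=12/37 → turn +1·90°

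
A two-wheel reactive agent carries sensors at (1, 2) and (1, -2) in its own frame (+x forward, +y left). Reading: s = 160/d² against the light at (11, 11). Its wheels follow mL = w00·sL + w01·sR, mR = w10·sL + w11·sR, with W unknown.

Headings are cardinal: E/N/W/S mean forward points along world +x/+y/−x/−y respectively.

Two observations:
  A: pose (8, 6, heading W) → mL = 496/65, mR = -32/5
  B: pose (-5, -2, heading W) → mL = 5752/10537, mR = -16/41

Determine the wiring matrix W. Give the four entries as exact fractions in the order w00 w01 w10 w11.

obs A: pose=(8,6,W) → sL=32/13, sR=32/5, mL=496/65, mR=-32/5
obs B: pose=(-5,-2,W) → sL=80/257, sR=16/41, mL=5752/10537, mR=-16/41
sensor matrix S = [[32/13, 32/5], [80/257, 16/41]]; det S = -141312/136981
solve [mL_A; mL_B] = S·[w00; w01] and [mR_A; mR_B] = S·[w10; w11]:
  w00 = 1/2, w01 = 1, w10 = 0, w11 = -1

1/2 1 0 -1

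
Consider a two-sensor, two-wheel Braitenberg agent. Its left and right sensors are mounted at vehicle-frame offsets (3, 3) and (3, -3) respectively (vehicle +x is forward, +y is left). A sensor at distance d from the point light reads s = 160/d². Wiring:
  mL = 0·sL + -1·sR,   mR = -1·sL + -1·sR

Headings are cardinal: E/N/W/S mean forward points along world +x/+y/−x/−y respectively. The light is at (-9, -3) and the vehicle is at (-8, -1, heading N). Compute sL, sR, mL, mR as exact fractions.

160/29 160/41 -160/41 -11200/1189

left sensor world pos  = (-11, 2); dL² = 29
right sensor world pos = (-5, 2); dR² = 41
sL = 160/29 = 160/29
sR = 160/41 = 160/41
mL = 0·sL + -1·sR = -160/41
mR = -1·sL + -1·sR = -11200/1189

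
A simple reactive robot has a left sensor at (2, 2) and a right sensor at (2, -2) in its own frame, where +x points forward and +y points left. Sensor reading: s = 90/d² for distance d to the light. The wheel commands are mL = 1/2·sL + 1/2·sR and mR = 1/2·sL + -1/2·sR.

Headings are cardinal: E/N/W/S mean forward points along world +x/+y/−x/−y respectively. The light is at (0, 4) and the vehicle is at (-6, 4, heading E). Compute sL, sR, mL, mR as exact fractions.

9/2 9/2 9/2 0

left sensor world pos  = (-4, 6); dL² = 20
right sensor world pos = (-4, 2); dR² = 20
sL = 90/20 = 9/2
sR = 90/20 = 9/2
mL = 1/2·sL + 1/2·sR = 9/2
mR = 1/2·sL + -1/2·sR = 0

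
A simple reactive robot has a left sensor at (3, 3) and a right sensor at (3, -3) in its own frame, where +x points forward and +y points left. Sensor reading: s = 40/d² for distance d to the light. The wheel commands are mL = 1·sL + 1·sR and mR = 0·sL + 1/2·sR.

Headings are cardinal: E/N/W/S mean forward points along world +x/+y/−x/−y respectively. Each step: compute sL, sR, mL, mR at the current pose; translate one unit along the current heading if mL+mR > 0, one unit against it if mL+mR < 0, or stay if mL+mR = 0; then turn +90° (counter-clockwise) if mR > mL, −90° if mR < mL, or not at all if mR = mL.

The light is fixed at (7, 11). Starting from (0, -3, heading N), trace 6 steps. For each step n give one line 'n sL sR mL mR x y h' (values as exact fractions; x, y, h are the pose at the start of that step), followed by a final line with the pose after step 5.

0 40/221 40/137 14320/30277 20/137 0 -3 N
1 10/29 5/34 485/986 5/68 0 -2 E
2 8/53 40/337 4816/17861 20/337 1 -2 S
3 4/37 20/101 1144/3737 10/101 1 -3 W
4 40/221 40/137 14320/30277 20/137 0 -3 N
5 10/29 5/34 485/986 5/68 0 -2 E
final 1 -2 S

n=0: pose=(0,-3,N); sL=40/221, sR=40/137; mL=14320/30277, mR=20/137; mL+mR=18740/30277 → advance +1; mR−mL=-9900/30277 → turn -1·90°
n=1: pose=(0,-2,E); sL=10/29, sR=5/34; mL=485/986, mR=5/68; mL+mR=1115/1972 → advance +1; mR−mL=-825/1972 → turn -1·90°
n=2: pose=(1,-2,S); sL=8/53, sR=40/337; mL=4816/17861, mR=20/337; mL+mR=5876/17861 → advance +1; mR−mL=-3756/17861 → turn -1·90°
n=3: pose=(1,-3,W); sL=4/37, sR=20/101; mL=1144/3737, mR=10/101; mL+mR=1514/3737 → advance +1; mR−mL=-774/3737 → turn -1·90°
n=4: pose=(0,-3,N); sL=40/221, sR=40/137; mL=14320/30277, mR=20/137; mL+mR=18740/30277 → advance +1; mR−mL=-9900/30277 → turn -1·90°
n=5: pose=(0,-2,E); sL=10/29, sR=5/34; mL=485/986, mR=5/68; mL+mR=1115/1972 → advance +1; mR−mL=-825/1972 → turn -1·90°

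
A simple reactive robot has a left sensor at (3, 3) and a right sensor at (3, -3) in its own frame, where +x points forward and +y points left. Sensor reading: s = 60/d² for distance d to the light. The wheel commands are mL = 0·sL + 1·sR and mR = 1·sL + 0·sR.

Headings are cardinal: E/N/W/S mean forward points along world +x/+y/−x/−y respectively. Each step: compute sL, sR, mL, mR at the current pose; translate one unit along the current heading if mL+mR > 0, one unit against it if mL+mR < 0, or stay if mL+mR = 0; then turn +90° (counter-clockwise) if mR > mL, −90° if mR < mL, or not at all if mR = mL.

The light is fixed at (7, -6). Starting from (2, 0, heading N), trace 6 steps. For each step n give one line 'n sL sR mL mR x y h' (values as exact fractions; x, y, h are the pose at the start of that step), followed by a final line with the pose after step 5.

n=0: pose=(2,0,N); sL=12/29, sR=12/17; mL=12/17, mR=12/29; mL+mR=552/493 → advance +1; mR−mL=-144/493 → turn -1·90°
n=1: pose=(2,1,E); sL=15/26, sR=3; mL=3, mR=15/26; mL+mR=93/26 → advance +1; mR−mL=-63/26 → turn -1·90°
n=2: pose=(3,1,S); sL=60/17, sR=12/13; mL=12/13, mR=60/17; mL+mR=984/221 → advance +1; mR−mL=576/221 → turn +1·90°
n=3: pose=(3,0,E); sL=30/41, sR=6; mL=6, mR=30/41; mL+mR=276/41 → advance +1; mR−mL=-216/41 → turn -1·90°
n=4: pose=(4,0,S); sL=20/3, sR=4/3; mL=4/3, mR=20/3; mL+mR=8 → advance +1; mR−mL=16/3 → turn +1·90°
n=5: pose=(4,-1,E); sL=15/16, sR=15; mL=15, mR=15/16; mL+mR=255/16 → advance +1; mR−mL=-225/16 → turn -1·90°

0 12/29 12/17 12/17 12/29 2 0 N
1 15/26 3 3 15/26 2 1 E
2 60/17 12/13 12/13 60/17 3 1 S
3 30/41 6 6 30/41 3 0 E
4 20/3 4/3 4/3 20/3 4 0 S
5 15/16 15 15 15/16 4 -1 E
final 5 -1 S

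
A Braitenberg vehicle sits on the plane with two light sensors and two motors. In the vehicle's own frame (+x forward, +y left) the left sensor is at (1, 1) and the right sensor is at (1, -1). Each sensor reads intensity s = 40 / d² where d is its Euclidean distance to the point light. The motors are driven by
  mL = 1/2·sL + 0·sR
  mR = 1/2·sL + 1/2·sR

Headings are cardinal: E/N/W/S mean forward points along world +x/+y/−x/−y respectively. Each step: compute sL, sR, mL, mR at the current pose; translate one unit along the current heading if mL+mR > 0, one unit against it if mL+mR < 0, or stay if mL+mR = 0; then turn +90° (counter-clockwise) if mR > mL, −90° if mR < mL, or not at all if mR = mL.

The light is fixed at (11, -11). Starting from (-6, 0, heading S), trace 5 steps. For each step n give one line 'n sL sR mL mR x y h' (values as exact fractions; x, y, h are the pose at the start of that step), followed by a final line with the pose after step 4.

0 10/89 5/53 5/89 975/9434 -6 0 S
1 40/377 40/337 20/377 14280/127049 -6 -1 E
2 4/41 20/173 2/41 756/7093 -5 -1 N
3 40/389 40/433 20/389 16440/168437 -5 0 W
4 10/89 5/53 5/89 975/9434 -6 0 S
final -6 -1 E

n=0: pose=(-6,0,S); sL=10/89, sR=5/53; mL=5/89, mR=975/9434; mL+mR=1505/9434 → advance +1; mR−mL=5/106 → turn +1·90°
n=1: pose=(-6,-1,E); sL=40/377, sR=40/337; mL=20/377, mR=14280/127049; mL+mR=21020/127049 → advance +1; mR−mL=20/337 → turn +1·90°
n=2: pose=(-5,-1,N); sL=4/41, sR=20/173; mL=2/41, mR=756/7093; mL+mR=1102/7093 → advance +1; mR−mL=10/173 → turn +1·90°
n=3: pose=(-5,0,W); sL=40/389, sR=40/433; mL=20/389, mR=16440/168437; mL+mR=25100/168437 → advance +1; mR−mL=20/433 → turn +1·90°
n=4: pose=(-6,0,S); sL=10/89, sR=5/53; mL=5/89, mR=975/9434; mL+mR=1505/9434 → advance +1; mR−mL=5/106 → turn +1·90°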